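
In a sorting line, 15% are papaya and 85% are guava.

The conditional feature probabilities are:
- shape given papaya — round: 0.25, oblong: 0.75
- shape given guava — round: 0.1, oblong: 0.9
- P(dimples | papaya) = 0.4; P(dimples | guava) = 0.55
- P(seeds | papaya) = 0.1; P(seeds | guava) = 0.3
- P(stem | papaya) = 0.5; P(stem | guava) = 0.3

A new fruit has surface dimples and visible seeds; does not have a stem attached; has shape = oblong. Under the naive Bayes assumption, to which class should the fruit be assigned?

guava

papaya: 0.15 × 0.75 × 0.4 × 0.1 × (1−0.5) = 0.00225
guava: 0.85 × 0.9 × 0.55 × 0.3 × (1−0.3) = 0.0883575
Highest score → guava.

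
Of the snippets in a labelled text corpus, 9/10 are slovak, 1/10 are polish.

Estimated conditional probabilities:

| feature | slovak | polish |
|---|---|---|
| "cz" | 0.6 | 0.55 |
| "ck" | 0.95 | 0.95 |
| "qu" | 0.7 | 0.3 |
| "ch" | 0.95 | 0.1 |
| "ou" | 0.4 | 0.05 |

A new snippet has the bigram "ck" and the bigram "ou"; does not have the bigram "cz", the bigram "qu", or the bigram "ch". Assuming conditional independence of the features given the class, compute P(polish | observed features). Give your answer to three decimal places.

0.396

slovak: 0.9 × (1−0.6) × 0.95 × (1−0.7) × (1−0.95) × 0.4 = 0.002052
polish: 0.1 × (1−0.55) × 0.95 × (1−0.3) × (1−0.1) × 0.05 = 0.001346625
P(polish | x) = 0.001346625 / 0.003398625 ≈ 0.396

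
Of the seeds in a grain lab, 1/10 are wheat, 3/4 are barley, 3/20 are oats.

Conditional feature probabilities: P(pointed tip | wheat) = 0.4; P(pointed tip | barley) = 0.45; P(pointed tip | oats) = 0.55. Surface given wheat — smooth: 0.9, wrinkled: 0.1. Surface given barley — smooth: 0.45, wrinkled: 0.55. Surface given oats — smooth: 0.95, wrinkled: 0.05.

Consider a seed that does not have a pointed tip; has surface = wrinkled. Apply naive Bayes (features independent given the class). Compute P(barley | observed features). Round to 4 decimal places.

wheat: 0.1 × (1−0.4) × 0.1 = 0.006
barley: 0.75 × (1−0.45) × 0.55 = 0.226875
oats: 0.15 × (1−0.55) × 0.05 = 0.003375
P(barley | x) = 0.226875 / 0.23625 ≈ 0.9603

0.9603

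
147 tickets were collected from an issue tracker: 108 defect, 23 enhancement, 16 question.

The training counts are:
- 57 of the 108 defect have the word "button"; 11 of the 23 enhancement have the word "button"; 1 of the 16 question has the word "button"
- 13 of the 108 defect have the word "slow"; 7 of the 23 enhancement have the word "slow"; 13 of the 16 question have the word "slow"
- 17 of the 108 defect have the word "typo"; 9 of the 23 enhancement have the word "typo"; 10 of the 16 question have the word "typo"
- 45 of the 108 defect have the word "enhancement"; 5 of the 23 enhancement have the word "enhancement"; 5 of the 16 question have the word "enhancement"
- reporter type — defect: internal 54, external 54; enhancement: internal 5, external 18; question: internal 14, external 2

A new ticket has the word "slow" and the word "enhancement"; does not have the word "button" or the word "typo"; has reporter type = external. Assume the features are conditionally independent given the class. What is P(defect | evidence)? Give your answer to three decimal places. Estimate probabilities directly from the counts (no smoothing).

defect: (108/147) × (51/108) × (13/108) × (91/108) × (45/108) × (54/108) ≈ 0.00733076
enhancement: (23/147) × (12/23) × (7/23) × (14/23) × (5/23) × (18/23) ≈ 0.00257289
question: (16/147) × (15/16) × (13/16) × (6/16) × (5/16) × (2/16) ≈ 0.00121448
P(defect | x) = 0.00733076 / 0.01111813 ≈ 0.659

0.659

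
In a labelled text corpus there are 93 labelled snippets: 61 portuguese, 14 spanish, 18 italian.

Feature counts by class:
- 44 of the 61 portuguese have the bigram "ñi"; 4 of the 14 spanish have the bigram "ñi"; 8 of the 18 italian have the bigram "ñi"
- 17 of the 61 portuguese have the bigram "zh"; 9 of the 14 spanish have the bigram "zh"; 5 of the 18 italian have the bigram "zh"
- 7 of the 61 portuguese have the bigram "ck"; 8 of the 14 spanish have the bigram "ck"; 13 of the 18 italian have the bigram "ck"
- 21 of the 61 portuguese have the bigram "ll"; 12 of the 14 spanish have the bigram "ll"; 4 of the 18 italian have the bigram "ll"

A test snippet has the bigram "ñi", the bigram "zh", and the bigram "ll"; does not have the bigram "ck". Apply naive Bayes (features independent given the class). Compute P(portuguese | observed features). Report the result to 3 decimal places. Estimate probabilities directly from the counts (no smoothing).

portuguese: (61/93) × (44/61) × (17/61) × (54/61) × (21/61) ≈ 0.040183
spanish: (14/93) × (4/14) × (9/14) × (6/14) × (12/14) ≈ 0.0101571
italian: (18/93) × (8/18) × (5/18) × (5/18) × (4/18) ≈ 0.00147499
P(portuguese | x) = 0.040183 / 0.05181509 ≈ 0.776

0.776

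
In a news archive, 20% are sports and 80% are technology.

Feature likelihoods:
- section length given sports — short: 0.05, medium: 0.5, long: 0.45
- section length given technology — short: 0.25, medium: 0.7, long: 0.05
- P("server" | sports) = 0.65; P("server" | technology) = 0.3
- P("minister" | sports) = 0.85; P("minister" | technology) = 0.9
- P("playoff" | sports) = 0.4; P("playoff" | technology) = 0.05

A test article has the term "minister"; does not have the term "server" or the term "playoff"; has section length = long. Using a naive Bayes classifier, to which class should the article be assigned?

sports: 0.2 × 0.45 × (1−0.65) × 0.85 × (1−0.4) = 0.016065
technology: 0.8 × 0.05 × (1−0.3) × 0.9 × (1−0.05) = 0.02394
Highest score → technology.

technology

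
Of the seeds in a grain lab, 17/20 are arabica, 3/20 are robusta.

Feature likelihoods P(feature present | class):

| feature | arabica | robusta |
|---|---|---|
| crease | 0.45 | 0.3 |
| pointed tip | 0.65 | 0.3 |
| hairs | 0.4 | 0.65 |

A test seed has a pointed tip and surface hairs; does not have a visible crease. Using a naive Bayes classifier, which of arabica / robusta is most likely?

arabica

arabica: 0.85 × (1−0.45) × 0.65 × 0.4 = 0.12155
robusta: 0.15 × (1−0.3) × 0.3 × 0.65 = 0.020475
Highest score → arabica.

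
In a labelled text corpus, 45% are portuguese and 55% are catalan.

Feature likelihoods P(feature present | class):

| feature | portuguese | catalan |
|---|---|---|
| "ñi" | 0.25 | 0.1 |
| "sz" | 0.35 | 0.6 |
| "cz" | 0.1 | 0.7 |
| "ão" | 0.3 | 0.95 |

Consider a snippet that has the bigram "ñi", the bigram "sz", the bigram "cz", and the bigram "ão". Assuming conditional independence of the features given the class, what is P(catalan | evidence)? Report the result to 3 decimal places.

0.949

portuguese: 0.45 × 0.25 × 0.35 × 0.1 × 0.3 = 0.00118125
catalan: 0.55 × 0.1 × 0.6 × 0.7 × 0.95 = 0.021945
P(catalan | x) = 0.021945 / 0.02312625 ≈ 0.949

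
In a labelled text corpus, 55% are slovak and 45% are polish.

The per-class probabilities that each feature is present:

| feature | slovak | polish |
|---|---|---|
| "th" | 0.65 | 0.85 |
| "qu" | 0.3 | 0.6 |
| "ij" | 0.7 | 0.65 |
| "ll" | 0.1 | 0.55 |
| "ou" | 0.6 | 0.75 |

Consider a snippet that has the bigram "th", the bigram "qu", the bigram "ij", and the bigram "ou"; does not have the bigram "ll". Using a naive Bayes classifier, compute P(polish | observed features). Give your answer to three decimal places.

0.554

slovak: 0.55 × 0.65 × 0.3 × 0.7 × (1−0.1) × 0.6 = 0.0405405
polish: 0.45 × 0.85 × 0.6 × 0.65 × (1−0.55) × 0.75 = 0.0503465625
P(polish | x) = 0.0503465625 / 0.0908870625 ≈ 0.554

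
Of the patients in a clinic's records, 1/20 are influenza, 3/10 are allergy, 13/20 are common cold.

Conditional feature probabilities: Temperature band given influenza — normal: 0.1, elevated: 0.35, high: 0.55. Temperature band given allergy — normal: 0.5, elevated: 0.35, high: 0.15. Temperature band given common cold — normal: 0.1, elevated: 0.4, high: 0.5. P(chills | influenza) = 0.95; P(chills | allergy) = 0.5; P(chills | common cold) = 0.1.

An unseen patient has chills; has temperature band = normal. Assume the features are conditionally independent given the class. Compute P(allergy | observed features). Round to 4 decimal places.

influenza: 0.05 × 0.1 × 0.95 = 0.00475
allergy: 0.3 × 0.5 × 0.5 = 0.075
common cold: 0.65 × 0.1 × 0.1 = 0.0065
P(allergy | x) = 0.075 / 0.08625 ≈ 0.8696

0.8696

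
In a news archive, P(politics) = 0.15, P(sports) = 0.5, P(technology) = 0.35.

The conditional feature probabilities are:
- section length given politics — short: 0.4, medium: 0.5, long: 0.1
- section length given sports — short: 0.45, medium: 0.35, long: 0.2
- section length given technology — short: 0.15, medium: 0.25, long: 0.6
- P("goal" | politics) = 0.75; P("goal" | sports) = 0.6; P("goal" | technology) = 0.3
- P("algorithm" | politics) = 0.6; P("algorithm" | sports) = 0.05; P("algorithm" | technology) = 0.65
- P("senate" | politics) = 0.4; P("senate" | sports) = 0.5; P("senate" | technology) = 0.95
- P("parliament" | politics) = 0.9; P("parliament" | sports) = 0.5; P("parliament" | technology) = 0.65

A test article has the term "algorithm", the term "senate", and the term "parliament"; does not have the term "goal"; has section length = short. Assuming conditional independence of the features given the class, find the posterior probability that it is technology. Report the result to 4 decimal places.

0.7717

politics: 0.15 × 0.4 × (1−0.75) × 0.6 × 0.4 × 0.9 = 0.00324
sports: 0.5 × 0.45 × (1−0.6) × 0.05 × 0.5 × 0.5 = 0.001125
technology: 0.35 × 0.15 × (1−0.3) × 0.65 × 0.95 × 0.65 = 0.01475053125
P(technology | x) = 0.01475053125 / 0.01911553125 ≈ 0.7717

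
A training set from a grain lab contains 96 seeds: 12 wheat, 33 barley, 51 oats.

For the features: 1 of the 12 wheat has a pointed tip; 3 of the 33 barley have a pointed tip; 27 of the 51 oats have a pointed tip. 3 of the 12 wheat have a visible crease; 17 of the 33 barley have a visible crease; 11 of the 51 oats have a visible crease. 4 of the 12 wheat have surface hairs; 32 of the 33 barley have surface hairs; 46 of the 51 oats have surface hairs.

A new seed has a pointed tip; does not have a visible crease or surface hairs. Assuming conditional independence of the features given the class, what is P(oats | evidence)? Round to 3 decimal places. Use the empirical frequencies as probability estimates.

0.792

wheat: (12/96) × (1/12) × (9/12) × (8/12) ≈ 0.00520833
barley: (33/96) × (3/33) × (16/33) × (1/33) ≈ 0.000459137
oats: (51/96) × (27/51) × (40/51) × (5/51) ≈ 0.0216263
P(oats | x) = 0.0216263 / 0.027293767 ≈ 0.792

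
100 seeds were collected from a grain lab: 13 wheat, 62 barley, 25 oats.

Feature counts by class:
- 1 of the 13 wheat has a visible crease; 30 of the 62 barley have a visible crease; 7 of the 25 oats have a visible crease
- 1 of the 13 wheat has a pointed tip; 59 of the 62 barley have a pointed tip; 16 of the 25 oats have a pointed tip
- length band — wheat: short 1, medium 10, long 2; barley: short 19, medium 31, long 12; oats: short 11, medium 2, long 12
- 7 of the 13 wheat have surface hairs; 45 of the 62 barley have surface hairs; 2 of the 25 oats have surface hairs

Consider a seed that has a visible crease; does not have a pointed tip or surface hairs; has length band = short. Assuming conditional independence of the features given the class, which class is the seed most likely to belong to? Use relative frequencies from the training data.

wheat: (13/100) × (1/13) × (12/13) × (1/13) × (6/13) ≈ 0.00032772
barley: (62/100) × (30/62) × (3/62) × (19/62) × (17/62) ≈ 0.00121975
oats: (25/100) × (7/25) × (9/25) × (11/25) × (23/25) = 0.01020096
Highest score → oats.

oats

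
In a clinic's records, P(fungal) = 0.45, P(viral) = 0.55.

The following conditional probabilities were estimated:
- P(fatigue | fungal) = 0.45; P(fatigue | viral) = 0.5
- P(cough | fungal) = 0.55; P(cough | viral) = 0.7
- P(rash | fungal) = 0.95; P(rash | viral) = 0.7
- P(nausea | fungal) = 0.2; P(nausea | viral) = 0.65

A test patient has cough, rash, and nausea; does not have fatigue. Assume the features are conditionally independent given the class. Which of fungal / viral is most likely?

viral

fungal: 0.45 × (1−0.45) × 0.55 × 0.95 × 0.2 = 0.02586375
viral: 0.55 × (1−0.5) × 0.7 × 0.7 × 0.65 = 0.0875875
Highest score → viral.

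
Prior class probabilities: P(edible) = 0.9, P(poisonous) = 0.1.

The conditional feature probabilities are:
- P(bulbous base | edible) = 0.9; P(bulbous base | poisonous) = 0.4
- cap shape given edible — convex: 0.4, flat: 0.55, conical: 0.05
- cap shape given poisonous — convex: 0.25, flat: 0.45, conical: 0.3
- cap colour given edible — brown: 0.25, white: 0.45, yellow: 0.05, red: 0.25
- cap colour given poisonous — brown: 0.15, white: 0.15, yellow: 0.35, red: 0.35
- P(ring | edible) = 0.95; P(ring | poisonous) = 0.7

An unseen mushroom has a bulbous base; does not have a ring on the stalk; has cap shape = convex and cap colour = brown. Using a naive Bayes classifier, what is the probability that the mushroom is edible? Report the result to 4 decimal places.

edible: 0.9 × 0.9 × 0.4 × 0.25 × (1−0.95) = 0.00405
poisonous: 0.1 × 0.4 × 0.25 × 0.15 × (1−0.7) = 0.00045
P(edible | x) = 0.00405 / 0.0045 ≈ 0.9000

0.9000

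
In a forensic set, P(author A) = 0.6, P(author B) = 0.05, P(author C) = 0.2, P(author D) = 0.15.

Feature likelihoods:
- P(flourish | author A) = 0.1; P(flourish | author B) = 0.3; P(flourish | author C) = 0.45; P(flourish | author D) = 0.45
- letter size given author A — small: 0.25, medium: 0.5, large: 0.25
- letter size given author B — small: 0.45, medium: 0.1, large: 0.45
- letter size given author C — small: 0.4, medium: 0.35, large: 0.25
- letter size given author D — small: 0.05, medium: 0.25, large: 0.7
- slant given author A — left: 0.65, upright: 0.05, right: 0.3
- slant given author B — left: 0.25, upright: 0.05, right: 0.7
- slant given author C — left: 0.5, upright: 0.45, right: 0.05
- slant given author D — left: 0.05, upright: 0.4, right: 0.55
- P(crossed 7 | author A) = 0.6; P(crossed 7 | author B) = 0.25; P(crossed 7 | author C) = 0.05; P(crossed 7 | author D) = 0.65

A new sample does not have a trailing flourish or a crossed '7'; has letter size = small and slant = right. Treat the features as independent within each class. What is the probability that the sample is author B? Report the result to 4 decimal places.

0.3023

author A: 0.6 × (1−0.1) × 0.25 × 0.3 × (1−0.6) = 0.0162
author B: 0.05 × (1−0.3) × 0.45 × 0.7 × (1−0.25) = 0.00826875
author C: 0.2 × (1−0.45) × 0.4 × 0.05 × (1−0.05) = 0.00209
author D: 0.15 × (1−0.45) × 0.05 × 0.55 × (1−0.65) = 0.0007940625
P(author B | x) = 0.00826875 / 0.0273528125 ≈ 0.3023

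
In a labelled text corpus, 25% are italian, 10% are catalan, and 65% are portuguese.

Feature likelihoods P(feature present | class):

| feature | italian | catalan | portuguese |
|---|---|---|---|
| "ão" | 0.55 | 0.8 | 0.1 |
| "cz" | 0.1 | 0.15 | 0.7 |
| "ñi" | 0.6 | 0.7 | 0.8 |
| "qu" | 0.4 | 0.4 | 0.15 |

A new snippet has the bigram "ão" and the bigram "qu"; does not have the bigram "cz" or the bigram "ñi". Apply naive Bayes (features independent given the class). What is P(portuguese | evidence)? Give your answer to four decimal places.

0.0205

italian: 0.25 × 0.55 × (1−0.1) × (1−0.6) × 0.4 = 0.0198
catalan: 0.1 × 0.8 × (1−0.15) × (1−0.7) × 0.4 = 0.00816
portuguese: 0.65 × 0.1 × (1−0.7) × (1−0.8) × 0.15 = 0.000585
P(portuguese | x) = 0.000585 / 0.028545 ≈ 0.0205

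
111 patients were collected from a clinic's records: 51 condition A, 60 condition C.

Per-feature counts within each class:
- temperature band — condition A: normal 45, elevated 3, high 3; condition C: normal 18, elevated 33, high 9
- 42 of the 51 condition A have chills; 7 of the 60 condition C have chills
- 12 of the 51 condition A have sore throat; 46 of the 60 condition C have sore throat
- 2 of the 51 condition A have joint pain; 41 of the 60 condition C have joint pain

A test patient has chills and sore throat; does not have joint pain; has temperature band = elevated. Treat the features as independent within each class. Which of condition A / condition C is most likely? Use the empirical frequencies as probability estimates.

condition A: (51/111) × (3/51) × (42/51) × (12/51) × (49/51) ≈ 0.0050317
condition C: (60/111) × (33/60) × (7/60) × (46/60) × (19/60) ≈ 0.00842067
Highest score → condition C.

condition C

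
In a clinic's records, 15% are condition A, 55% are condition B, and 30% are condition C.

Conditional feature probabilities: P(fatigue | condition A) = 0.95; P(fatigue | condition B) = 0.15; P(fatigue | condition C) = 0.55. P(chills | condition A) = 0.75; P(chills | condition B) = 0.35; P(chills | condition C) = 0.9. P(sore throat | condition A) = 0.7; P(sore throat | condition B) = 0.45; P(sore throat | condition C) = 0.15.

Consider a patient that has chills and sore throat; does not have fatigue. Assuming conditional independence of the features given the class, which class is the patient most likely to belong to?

condition B

condition A: 0.15 × (1−0.95) × 0.75 × 0.7 = 0.0039375
condition B: 0.55 × (1−0.15) × 0.35 × 0.45 = 0.07363125
condition C: 0.3 × (1−0.55) × 0.9 × 0.15 = 0.018225
Highest score → condition B.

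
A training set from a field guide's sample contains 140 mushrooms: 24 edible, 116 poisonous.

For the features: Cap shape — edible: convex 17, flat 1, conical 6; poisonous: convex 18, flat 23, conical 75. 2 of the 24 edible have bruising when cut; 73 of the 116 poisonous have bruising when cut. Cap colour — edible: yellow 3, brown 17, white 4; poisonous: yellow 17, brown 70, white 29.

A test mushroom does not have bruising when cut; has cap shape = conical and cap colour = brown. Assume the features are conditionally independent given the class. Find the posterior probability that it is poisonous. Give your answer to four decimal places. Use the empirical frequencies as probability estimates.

edible: (24/140) × (6/24) × (22/24) × (17/24) ≈ 0.0278274
poisonous: (116/140) × (75/116) × (43/116) × (70/116) ≈ 0.119835
P(poisonous | x) = 0.119835 / 0.1476624 ≈ 0.8115

0.8115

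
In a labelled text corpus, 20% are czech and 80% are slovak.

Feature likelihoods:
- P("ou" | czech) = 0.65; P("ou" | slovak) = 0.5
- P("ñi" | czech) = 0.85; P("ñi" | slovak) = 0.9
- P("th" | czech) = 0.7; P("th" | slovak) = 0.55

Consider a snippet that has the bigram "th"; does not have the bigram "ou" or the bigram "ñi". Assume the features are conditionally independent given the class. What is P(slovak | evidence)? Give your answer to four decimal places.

czech: 0.2 × (1−0.65) × (1−0.85) × 0.7 = 0.00735
slovak: 0.8 × (1−0.5) × (1−0.9) × 0.55 = 0.022
P(slovak | x) = 0.022 / 0.02935 ≈ 0.7496

0.7496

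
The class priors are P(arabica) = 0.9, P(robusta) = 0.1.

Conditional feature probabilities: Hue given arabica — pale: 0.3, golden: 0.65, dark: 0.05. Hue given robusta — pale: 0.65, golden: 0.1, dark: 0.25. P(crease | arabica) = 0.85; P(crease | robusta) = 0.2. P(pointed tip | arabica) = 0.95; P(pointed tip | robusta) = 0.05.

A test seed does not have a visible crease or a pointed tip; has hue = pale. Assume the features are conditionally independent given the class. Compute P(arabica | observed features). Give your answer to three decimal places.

arabica: 0.9 × 0.3 × (1−0.85) × (1−0.95) = 0.002025
robusta: 0.1 × 0.65 × (1−0.2) × (1−0.05) = 0.0494
P(arabica | x) = 0.002025 / 0.051425 ≈ 0.039

0.039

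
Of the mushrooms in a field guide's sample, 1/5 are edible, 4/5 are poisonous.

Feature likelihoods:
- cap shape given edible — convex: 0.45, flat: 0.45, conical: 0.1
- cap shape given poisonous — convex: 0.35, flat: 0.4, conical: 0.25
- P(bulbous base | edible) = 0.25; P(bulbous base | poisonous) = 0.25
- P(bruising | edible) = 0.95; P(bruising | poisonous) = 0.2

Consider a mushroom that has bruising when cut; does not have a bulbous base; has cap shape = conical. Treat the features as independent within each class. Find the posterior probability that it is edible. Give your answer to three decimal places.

edible: 0.2 × 0.1 × (1−0.25) × 0.95 = 0.01425
poisonous: 0.8 × 0.25 × (1−0.25) × 0.2 = 0.03
P(edible | x) = 0.01425 / 0.04425 ≈ 0.322

0.322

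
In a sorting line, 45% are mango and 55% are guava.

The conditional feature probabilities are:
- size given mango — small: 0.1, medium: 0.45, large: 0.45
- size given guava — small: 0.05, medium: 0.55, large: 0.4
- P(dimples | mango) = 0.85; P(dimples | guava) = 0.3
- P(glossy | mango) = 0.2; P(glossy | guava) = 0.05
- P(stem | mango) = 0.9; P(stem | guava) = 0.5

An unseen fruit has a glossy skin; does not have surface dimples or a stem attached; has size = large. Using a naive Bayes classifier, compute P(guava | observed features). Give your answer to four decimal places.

mango: 0.45 × 0.45 × (1−0.85) × 0.2 × (1−0.9) = 0.0006075
guava: 0.55 × 0.4 × (1−0.3) × 0.05 × (1−0.5) = 0.00385
P(guava | x) = 0.00385 / 0.0044575 ≈ 0.8637

0.8637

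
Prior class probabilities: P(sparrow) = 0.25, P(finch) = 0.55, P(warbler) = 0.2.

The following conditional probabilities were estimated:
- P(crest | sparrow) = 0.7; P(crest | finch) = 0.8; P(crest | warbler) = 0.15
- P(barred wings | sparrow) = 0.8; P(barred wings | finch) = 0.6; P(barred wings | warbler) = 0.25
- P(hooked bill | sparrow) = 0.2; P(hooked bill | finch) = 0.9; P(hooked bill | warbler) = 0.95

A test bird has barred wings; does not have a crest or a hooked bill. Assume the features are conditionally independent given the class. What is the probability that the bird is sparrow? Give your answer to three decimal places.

0.846

sparrow: 0.25 × (1−0.7) × 0.8 × (1−0.2) = 0.048
finch: 0.55 × (1−0.8) × 0.6 × (1−0.9) = 0.0066
warbler: 0.2 × (1−0.15) × 0.25 × (1−0.95) = 0.002125
P(sparrow | x) = 0.048 / 0.056725 ≈ 0.846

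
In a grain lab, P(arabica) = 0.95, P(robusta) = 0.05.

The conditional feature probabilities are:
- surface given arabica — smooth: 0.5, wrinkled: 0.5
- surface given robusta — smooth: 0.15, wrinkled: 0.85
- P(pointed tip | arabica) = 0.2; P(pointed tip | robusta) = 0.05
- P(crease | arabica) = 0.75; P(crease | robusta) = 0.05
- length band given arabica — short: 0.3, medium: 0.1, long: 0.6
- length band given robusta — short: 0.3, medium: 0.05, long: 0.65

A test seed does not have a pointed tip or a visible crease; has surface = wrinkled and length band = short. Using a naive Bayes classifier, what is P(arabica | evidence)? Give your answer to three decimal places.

0.712

arabica: 0.95 × 0.5 × (1−0.2) × (1−0.75) × 0.3 = 0.0285
robusta: 0.05 × 0.85 × (1−0.05) × (1−0.05) × 0.3 = 0.011506875
P(arabica | x) = 0.0285 / 0.040006875 ≈ 0.712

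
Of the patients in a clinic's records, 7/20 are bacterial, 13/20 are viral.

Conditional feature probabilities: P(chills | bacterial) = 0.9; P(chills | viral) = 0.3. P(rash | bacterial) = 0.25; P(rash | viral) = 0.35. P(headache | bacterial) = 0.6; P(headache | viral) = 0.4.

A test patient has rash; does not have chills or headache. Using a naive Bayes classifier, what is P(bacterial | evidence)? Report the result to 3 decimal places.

bacterial: 0.35 × (1−0.9) × 0.25 × (1−0.6) = 0.0035
viral: 0.65 × (1−0.3) × 0.35 × (1−0.4) = 0.09555
P(bacterial | x) = 0.0035 / 0.09905 ≈ 0.035

0.035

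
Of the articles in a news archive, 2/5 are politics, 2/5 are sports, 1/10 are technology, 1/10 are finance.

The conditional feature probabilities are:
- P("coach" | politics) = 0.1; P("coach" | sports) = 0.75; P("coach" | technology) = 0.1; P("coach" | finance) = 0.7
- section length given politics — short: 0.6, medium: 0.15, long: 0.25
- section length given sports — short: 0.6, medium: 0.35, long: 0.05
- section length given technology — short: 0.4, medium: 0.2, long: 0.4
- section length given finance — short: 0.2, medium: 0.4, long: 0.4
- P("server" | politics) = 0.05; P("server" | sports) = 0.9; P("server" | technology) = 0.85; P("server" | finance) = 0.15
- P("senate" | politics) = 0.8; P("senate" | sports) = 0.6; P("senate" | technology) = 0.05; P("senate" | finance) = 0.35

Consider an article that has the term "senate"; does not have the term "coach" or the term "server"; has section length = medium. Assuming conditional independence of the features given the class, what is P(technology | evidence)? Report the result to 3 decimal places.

politics: 0.4 × (1−0.1) × 0.15 × (1−0.05) × 0.8 = 0.04104
sports: 0.4 × (1−0.75) × 0.35 × (1−0.9) × 0.6 = 0.0021
technology: 0.1 × (1−0.1) × 0.2 × (1−0.85) × 0.05 = 0.000135
finance: 0.1 × (1−0.7) × 0.4 × (1−0.15) × 0.35 = 0.00357
P(technology | x) = 0.000135 / 0.046845 ≈ 0.003

0.003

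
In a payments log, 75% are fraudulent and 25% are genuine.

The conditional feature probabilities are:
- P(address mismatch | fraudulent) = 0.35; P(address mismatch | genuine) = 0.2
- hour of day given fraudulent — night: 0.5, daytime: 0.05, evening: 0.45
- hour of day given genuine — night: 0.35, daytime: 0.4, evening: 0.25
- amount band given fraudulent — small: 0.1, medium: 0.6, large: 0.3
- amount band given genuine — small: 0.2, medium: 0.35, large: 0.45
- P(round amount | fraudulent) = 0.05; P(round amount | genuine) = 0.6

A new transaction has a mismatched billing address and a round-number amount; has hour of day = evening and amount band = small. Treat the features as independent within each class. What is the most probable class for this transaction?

genuine

fraudulent: 0.75 × 0.35 × 0.45 × 0.1 × 0.05 = 0.000590625
genuine: 0.25 × 0.2 × 0.25 × 0.2 × 0.6 = 0.0015
Highest score → genuine.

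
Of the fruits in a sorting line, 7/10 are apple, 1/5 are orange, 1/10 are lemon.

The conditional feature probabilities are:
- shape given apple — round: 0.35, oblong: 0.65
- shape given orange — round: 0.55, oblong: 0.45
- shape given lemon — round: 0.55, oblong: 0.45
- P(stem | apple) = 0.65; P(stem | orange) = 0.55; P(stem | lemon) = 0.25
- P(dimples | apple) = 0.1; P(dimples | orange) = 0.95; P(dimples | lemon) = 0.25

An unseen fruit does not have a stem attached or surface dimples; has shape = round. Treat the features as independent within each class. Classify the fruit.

apple: 0.7 × 0.35 × (1−0.65) × (1−0.1) = 0.077175
orange: 0.2 × 0.55 × (1−0.55) × (1−0.95) = 0.002475
lemon: 0.1 × 0.55 × (1−0.25) × (1−0.25) = 0.0309375
Highest score → apple.

apple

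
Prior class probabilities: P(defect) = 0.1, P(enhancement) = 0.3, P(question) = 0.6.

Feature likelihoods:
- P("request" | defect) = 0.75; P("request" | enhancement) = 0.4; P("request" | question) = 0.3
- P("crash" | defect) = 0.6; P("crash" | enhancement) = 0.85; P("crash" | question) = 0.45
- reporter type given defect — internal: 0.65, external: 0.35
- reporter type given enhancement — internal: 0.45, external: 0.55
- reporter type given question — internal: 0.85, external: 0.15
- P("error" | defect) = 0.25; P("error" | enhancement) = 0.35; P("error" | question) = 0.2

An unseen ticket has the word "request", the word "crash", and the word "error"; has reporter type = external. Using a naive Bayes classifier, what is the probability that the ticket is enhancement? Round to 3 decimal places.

0.755

defect: 0.1 × 0.75 × 0.6 × 0.35 × 0.25 = 0.0039375
enhancement: 0.3 × 0.4 × 0.85 × 0.55 × 0.35 = 0.019635
question: 0.6 × 0.3 × 0.45 × 0.15 × 0.2 = 0.00243
P(enhancement | x) = 0.019635 / 0.0260025 ≈ 0.755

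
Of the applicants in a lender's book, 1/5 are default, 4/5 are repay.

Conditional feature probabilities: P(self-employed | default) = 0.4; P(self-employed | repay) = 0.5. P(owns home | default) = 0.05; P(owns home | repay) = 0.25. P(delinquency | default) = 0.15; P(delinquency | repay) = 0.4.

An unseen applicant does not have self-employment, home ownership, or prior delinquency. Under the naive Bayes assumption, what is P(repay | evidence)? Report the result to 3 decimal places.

default: 0.2 × (1−0.4) × (1−0.05) × (1−0.15) = 0.0969
repay: 0.8 × (1−0.5) × (1−0.25) × (1−0.4) = 0.18
P(repay | x) = 0.18 / 0.2769 ≈ 0.650

0.650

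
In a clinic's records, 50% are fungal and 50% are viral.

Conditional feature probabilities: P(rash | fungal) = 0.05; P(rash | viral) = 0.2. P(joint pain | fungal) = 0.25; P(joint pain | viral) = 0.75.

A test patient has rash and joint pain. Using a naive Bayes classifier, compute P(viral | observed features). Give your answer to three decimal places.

0.923

fungal: 0.5 × 0.05 × 0.25 = 0.00625
viral: 0.5 × 0.2 × 0.75 = 0.075
P(viral | x) = 0.075 / 0.08125 ≈ 0.923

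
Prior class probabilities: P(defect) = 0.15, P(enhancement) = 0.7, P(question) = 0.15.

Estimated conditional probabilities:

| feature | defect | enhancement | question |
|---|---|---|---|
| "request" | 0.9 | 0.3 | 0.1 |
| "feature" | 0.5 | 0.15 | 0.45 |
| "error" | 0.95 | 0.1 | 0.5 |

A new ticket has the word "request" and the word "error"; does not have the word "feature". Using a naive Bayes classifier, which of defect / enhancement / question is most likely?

defect: 0.15 × 0.9 × (1−0.5) × 0.95 = 0.064125
enhancement: 0.7 × 0.3 × (1−0.15) × 0.1 = 0.01785
question: 0.15 × 0.1 × (1−0.45) × 0.5 = 0.004125
Highest score → defect.

defect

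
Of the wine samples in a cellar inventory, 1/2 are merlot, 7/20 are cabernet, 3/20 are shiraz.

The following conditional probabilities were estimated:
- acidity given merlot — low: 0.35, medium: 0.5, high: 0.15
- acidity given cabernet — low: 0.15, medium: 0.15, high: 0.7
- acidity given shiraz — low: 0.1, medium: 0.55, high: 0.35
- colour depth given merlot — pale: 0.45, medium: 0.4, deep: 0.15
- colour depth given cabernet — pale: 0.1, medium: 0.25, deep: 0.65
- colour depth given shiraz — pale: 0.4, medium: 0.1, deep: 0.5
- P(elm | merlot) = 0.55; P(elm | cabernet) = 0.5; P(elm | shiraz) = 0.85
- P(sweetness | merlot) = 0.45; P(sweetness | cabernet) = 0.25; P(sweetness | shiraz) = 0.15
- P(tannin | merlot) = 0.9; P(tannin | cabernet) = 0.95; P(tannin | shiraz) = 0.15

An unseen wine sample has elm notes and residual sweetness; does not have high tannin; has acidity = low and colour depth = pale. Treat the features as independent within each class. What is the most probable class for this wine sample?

merlot: 0.5 × 0.35 × 0.45 × 0.55 × 0.45 × (1−0.9) = 0.0019490625
cabernet: 0.35 × 0.15 × 0.1 × 0.5 × 0.25 × (1−0.95) = 0.0000328125
shiraz: 0.15 × 0.1 × 0.4 × 0.85 × 0.15 × (1−0.15) = 0.00065025
Highest score → merlot.

merlot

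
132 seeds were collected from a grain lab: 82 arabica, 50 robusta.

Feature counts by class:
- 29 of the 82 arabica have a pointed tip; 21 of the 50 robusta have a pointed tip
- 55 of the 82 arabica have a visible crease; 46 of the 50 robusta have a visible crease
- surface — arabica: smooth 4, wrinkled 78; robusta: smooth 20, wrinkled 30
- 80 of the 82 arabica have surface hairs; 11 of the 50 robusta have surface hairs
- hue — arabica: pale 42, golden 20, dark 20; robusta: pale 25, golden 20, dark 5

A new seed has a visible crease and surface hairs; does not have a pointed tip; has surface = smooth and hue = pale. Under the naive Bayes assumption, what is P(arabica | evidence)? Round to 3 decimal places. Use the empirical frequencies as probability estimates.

arabica: (82/132) × (53/82) × (55/82) × (4/82) × (80/82) × (42/82) ≈ 0.0065646
robusta: (50/132) × (29/50) × (46/50) × (20/50) × (11/50) × (25/50) ≈ 0.00889333
P(arabica | x) = 0.0065646 / 0.01545793 ≈ 0.425

0.425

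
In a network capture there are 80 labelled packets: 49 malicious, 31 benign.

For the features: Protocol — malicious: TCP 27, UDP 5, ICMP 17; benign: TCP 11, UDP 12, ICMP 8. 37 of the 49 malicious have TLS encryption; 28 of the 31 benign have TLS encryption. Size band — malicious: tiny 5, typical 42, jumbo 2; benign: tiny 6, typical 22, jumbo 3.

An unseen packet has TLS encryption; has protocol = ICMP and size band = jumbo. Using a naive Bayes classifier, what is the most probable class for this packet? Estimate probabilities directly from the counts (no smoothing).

malicious: (49/80) × (17/49) × (37/49) × (2/49) ≈ 0.00654935
benign: (31/80) × (8/31) × (28/31) × (3/31) ≈ 0.00874089
Highest score → benign.

benign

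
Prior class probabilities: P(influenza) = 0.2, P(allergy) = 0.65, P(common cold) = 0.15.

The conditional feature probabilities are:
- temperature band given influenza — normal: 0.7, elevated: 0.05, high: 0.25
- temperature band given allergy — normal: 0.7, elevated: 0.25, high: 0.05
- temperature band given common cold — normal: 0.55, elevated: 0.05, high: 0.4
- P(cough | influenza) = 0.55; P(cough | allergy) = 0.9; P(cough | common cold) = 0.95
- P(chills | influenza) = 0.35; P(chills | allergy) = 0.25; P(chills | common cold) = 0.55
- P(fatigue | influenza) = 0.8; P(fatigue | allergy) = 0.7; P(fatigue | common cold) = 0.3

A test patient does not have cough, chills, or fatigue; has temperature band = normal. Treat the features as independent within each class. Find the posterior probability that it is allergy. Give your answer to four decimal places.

0.5190

influenza: 0.2 × 0.7 × (1−0.55) × (1−0.35) × (1−0.8) = 0.00819
allergy: 0.65 × 0.7 × (1−0.9) × (1−0.25) × (1−0.7) = 0.0102375
common cold: 0.15 × 0.55 × (1−0.95) × (1−0.55) × (1−0.3) = 0.001299375
P(allergy | x) = 0.0102375 / 0.019726875 ≈ 0.5190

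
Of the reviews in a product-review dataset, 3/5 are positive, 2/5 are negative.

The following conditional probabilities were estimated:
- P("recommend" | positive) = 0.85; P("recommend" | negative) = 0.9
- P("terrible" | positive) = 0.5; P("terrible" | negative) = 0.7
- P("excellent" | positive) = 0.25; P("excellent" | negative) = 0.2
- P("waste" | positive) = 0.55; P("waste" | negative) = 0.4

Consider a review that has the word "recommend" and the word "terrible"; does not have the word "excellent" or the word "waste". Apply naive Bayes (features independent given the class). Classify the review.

negative

positive: 0.6 × 0.85 × 0.5 × (1−0.25) × (1−0.55) = 0.0860625
negative: 0.4 × 0.9 × 0.7 × (1−0.2) × (1−0.4) = 0.12096
Highest score → negative.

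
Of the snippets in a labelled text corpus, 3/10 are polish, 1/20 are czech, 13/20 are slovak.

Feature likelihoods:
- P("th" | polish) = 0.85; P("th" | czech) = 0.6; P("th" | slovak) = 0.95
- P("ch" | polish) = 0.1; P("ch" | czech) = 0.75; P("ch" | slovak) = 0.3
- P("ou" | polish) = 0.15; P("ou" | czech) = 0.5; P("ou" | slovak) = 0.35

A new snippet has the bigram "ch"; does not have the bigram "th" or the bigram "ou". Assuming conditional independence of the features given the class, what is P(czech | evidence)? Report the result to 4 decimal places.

0.4246

polish: 0.3 × (1−0.85) × 0.1 × (1−0.15) = 0.003825
czech: 0.05 × (1−0.6) × 0.75 × (1−0.5) = 0.0075
slovak: 0.65 × (1−0.95) × 0.3 × (1−0.35) = 0.0063375
P(czech | x) = 0.0075 / 0.0176625 ≈ 0.4246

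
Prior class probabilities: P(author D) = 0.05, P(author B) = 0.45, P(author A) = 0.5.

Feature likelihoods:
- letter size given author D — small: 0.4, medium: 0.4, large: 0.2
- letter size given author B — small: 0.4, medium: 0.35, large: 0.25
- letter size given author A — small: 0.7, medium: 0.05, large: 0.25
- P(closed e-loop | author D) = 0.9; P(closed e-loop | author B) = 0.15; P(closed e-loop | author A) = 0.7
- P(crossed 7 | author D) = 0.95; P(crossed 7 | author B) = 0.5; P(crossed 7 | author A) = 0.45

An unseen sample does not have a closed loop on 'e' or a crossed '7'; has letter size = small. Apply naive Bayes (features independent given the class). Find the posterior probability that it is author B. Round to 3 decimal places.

author D: 0.05 × 0.4 × (1−0.9) × (1−0.95) = 0.0001
author B: 0.45 × 0.4 × (1−0.15) × (1−0.5) = 0.0765
author A: 0.5 × 0.7 × (1−0.7) × (1−0.45) = 0.05775
P(author B | x) = 0.0765 / 0.13435 ≈ 0.569

0.569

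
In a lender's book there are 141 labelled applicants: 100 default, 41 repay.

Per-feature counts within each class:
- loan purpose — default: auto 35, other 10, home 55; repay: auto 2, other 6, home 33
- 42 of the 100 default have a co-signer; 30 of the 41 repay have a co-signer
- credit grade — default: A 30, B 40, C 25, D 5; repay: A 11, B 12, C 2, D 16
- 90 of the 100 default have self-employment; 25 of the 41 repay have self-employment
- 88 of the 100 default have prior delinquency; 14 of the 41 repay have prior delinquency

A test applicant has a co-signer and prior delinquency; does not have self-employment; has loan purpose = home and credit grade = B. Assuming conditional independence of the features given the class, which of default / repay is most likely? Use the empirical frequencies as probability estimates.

default: (100/141) × (55/100) × (42/100) × (40/100) × (10/100) × (88/100) ≈ 0.00576681
repay: (41/141) × (33/41) × (30/41) × (12/41) × (16/41) × (14/41) ≈ 0.00667898
Highest score → repay.

repay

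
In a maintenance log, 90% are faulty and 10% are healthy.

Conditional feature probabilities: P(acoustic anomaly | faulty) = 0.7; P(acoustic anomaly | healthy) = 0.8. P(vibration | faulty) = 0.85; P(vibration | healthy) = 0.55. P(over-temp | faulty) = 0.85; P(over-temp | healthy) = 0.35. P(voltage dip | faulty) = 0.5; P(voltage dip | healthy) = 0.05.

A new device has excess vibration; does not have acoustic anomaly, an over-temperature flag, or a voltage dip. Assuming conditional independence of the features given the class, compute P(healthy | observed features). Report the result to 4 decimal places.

0.2830

faulty: 0.9 × (1−0.7) × 0.85 × (1−0.85) × (1−0.5) = 0.0172125
healthy: 0.1 × (1−0.8) × 0.55 × (1−0.35) × (1−0.05) = 0.0067925
P(healthy | x) = 0.0067925 / 0.024005 ≈ 0.2830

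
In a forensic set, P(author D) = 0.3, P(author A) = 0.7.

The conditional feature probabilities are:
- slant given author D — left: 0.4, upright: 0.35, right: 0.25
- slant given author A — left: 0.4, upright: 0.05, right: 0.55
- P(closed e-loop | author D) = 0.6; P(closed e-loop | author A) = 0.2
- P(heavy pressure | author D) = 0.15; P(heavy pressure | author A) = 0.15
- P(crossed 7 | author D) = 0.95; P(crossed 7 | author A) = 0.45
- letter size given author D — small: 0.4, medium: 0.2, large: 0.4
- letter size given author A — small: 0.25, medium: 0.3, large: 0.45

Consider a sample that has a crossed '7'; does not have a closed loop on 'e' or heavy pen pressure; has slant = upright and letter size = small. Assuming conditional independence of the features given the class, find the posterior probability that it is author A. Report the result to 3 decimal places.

0.165

author D: 0.3 × 0.35 × (1−0.6) × (1−0.15) × 0.95 × 0.4 = 0.013566
author A: 0.7 × 0.05 × (1−0.2) × (1−0.15) × 0.45 × 0.25 = 0.0026775
P(author A | x) = 0.0026775 / 0.0162435 ≈ 0.165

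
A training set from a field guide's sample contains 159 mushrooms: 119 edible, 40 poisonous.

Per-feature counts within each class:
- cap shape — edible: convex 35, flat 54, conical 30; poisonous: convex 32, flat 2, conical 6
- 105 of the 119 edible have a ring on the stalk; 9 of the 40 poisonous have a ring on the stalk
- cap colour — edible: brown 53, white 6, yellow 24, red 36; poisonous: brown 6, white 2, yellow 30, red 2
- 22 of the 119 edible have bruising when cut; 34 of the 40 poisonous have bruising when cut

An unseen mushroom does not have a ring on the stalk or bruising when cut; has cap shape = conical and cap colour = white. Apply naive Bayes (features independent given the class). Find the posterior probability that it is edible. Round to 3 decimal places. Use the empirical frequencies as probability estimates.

0.806

edible: (119/159) × (30/119) × (14/119) × (6/119) × (97/119) ≈ 0.000912293
poisonous: (40/159) × (6/40) × (31/40) × (2/40) × (6/40) ≈ 0.00021934
P(edible | x) = 0.000912293 / 0.001131633 ≈ 0.806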